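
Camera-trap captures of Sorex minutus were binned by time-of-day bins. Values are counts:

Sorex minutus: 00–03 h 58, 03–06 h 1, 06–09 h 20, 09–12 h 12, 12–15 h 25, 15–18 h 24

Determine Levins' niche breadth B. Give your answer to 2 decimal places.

Proportions for Sorex minutus (n=140): 58/140=0.4143, 1/140=0.0071, 20/140=0.1429, 12/140=0.0857, 25/140=0.1786, 24/140=0.1714
Σpᵢ² = 0.4143² + 0.0071² + 0.1429² + 0.0857² + 0.1786² + 0.1714² = 0.171644 + 0.000050 + 0.020420 + 0.007344 + 0.031898 + 0.029378 = 0.260734
B = 1 / 0.260734 = 3.8353

3.84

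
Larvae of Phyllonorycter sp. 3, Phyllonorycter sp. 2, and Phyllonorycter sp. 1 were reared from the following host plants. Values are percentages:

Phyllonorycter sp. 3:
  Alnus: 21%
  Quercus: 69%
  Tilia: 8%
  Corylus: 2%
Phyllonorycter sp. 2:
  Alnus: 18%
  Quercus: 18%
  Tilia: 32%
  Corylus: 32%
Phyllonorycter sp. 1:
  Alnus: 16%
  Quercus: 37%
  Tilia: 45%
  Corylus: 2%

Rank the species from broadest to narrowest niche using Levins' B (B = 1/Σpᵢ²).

Phyllonorycter sp. 2 > Phyllonorycter sp. 1 > Phyllonorycter sp. 3

Convert percentages to proportions (divide by 100).
Σp_3ᵢ² = 0.21² + 0.69² + 0.08² + 0.02² = 0.0441 + 0.4761 + 0.0064 + 0.0004 = 0.5270
B_3 = 1 / 0.5270 = 1.8975
Σp_2ᵢ² = 0.18² + 0.18² + 0.32² + 0.32² = 0.0324 + 0.0324 + 0.1024 + 0.1024 = 0.2696
B_2 = 1 / 0.2696 = 3.7092
Σp_1ᵢ² = 0.16² + 0.37² + 0.45² + 0.02² = 0.0256 + 0.1369 + 0.2025 + 0.0004 = 0.3654
B_1 = 1 / 0.3654 = 2.7367
Ranking by B (broadest → narrowest): Phyllonorycter sp. 2 (3.71) > Phyllonorycter sp. 1 (2.74) > Phyllonorycter sp. 3 (1.90)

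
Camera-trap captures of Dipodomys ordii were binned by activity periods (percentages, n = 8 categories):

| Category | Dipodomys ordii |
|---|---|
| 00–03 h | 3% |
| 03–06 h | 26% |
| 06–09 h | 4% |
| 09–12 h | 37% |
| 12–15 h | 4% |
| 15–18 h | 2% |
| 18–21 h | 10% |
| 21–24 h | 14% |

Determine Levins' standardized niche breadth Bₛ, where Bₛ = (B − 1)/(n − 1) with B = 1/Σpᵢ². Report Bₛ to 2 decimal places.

Convert percentages to proportions (divide by 100).
Σpᵢ² = 0.03² + 0.26² + 0.04² + 0.37² + 0.04² + 0.02² + 0.10² + 0.14² = 0.0009 + 0.0676 + 0.0016 + 0.1369 + 0.0016 + 0.0004 + 0.0100 + 0.0196 = 0.2386
B = 1 / 0.2386 = 4.1911
Bₛ = (B − 1)/(n − 1) = (4.1911 − 1)/(8 − 1) = 3.1911/7 = 0.4559

0.46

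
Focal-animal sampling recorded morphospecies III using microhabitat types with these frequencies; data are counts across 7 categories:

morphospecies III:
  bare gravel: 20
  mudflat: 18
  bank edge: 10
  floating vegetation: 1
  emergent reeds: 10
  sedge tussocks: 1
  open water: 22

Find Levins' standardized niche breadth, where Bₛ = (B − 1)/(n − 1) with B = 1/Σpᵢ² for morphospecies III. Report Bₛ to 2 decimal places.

Proportions for morphospecies III (n=82): 20/82=0.2439, 18/82=0.2195, 10/82=0.1220, 1/82=0.0122, 10/82=0.1220, 1/82=0.0122, 22/82=0.2683
Σpᵢ² = 0.2439² + 0.2195² + 0.1220² + 0.0122² + 0.1220² + 0.0122² + 0.2683² = 0.059487 + 0.048180 + 0.014884 + 0.000149 + 0.014884 + 0.000149 + 0.071985 = 0.209718
B = 1 / 0.209718 = 4.7683
Bₛ = (B − 1)/(n − 1) = (4.7683 − 1)/(7 − 1) = 3.7683/6 = 0.6281

0.63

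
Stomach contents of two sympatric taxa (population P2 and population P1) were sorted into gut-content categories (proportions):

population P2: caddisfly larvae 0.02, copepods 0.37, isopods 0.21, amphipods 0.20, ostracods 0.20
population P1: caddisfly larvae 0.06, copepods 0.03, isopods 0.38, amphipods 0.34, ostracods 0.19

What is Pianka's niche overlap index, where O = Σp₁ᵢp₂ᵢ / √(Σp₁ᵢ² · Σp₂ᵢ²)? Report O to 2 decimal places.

Σ p₁ᵢp₂ᵢ = 0.0012 + 0.0111 + 0.0798 + 0.0680 + 0.0380 = 0.1981
Σp_1ᵢ² = 0.02² + 0.37² + 0.21² + 0.20² + 0.20² = 0.0004 + 0.1369 + 0.0441 + 0.0400 + 0.0400 = 0.2614
Σp_2ᵢ² = 0.06² + 0.03² + 0.38² + 0.34² + 0.19² = 0.0036 + 0.0009 + 0.1444 + 0.1156 + 0.0361 = 0.3006
O = 0.1981 / √(0.2614 × 0.3006) = 0.1981 / 0.28032 = 0.7067

0.71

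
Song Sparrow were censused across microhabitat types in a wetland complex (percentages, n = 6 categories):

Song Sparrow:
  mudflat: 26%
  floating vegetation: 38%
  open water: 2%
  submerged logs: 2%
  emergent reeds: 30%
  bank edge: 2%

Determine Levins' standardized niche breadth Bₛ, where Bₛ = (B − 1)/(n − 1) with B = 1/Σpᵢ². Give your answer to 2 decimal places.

Convert percentages to proportions (divide by 100).
Σpᵢ² = 0.26² + 0.38² + 0.02² + 0.02² + 0.30² + 0.02² = 0.0676 + 0.1444 + 0.0004 + 0.0004 + 0.0900 + 0.0004 = 0.3032
B = 1 / 0.3032 = 3.2982
Bₛ = (B − 1)/(n − 1) = (3.2982 − 1)/(6 − 1) = 2.2982/5 = 0.4596

0.46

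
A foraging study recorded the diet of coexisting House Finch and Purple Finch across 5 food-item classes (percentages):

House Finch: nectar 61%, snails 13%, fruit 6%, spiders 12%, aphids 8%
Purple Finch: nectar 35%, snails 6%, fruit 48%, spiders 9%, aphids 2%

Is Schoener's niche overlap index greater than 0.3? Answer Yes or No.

Yes

Convert percentages to proportions (divide by 100).
Σ|p₁ᵢ − p₂ᵢ| = 0.26 + 0.07 + 0.42 + 0.03 + 0.06 = 0.84
D = 1 − ½ × 0.84 = 1 − 0.420 = 0.5800
D = 0.5800 > 0.3 → Yes.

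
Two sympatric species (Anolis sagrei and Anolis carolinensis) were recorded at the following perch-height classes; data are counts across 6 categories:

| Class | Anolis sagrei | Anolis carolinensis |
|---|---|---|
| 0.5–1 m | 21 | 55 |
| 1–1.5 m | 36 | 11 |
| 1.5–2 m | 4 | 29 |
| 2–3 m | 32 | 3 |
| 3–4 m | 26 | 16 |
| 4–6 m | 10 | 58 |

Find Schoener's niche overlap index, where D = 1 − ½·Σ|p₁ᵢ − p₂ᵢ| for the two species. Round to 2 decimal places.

Proportions for Anolis sagrei (n=129): 21/129=0.1628, 36/129=0.2791, 4/129=0.0310, 32/129=0.2481, 26/129=0.2016, 10/129=0.0775
Proportions for Anolis carolinensis (n=172): 55/172=0.3198, 11/172=0.0640, 29/172=0.1686, 3/172=0.0174, 16/172=0.0930, 58/172=0.3372
Σ|p₁ᵢ − p₂ᵢ| = 0.1570 + 0.2151 + 0.1376 + 0.2307 + 0.1086 + 0.2597 = 1.1087
D = 1 − ½ × 1.1087 = 1 − 0.55435 = 0.44565

0.45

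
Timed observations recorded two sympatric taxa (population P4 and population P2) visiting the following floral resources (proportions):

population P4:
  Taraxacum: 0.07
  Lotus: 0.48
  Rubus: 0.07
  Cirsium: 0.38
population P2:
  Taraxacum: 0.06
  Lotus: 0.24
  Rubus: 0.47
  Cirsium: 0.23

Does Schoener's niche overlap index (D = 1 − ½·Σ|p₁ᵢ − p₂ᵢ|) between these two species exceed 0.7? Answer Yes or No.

No

Σ|p₁ᵢ − p₂ᵢ| = 0.01 + 0.24 + 0.40 + 0.15 = 0.80
D = 1 − ½ × 0.80 = 1 − 0.400 = 0.6000
D = 0.6000 < 0.7 → No.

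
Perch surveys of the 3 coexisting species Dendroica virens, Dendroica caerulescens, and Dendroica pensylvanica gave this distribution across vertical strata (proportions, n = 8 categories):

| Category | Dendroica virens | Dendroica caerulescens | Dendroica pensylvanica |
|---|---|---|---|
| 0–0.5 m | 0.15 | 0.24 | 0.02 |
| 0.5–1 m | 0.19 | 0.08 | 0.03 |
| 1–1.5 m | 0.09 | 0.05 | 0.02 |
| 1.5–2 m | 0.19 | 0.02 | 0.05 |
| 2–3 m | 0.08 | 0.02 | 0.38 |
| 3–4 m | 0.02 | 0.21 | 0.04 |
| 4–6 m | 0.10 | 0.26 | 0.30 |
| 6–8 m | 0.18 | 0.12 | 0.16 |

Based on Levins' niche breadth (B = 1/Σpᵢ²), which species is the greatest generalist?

Dendroica virens

Σp_vireᵢ² = 0.15² + 0.19² + 0.09² + 0.19² + 0.08² + 0.02² + 0.10² + 0.18² = 0.0225 + 0.0361 + 0.0081 + 0.0361 + 0.0064 + 0.0004 + 0.0100 + 0.0324 = 0.1520
B_vire = 1 / 0.1520 = 6.5789
Σp_caerᵢ² = 0.24² + 0.08² + 0.05² + 0.02² + 0.02² + 0.21² + 0.26² + 0.12² = 0.0576 + 0.0064 + 0.0025 + 0.0004 + 0.0004 + 0.0441 + 0.0676 + 0.0144 = 0.1934
B_caer = 1 / 0.1934 = 5.1706
Σp_pensᵢ² = 0.02² + 0.03² + 0.02² + 0.05² + 0.38² + 0.04² + 0.30² + 0.16² = 0.0004 + 0.0009 + 0.0004 + 0.0025 + 0.1444 + 0.0016 + 0.0900 + 0.0256 = 0.2658
B_pens = 1 / 0.2658 = 3.7622
Highest B → broadest niche (most generalist): Dendroica virens (B = 6.58).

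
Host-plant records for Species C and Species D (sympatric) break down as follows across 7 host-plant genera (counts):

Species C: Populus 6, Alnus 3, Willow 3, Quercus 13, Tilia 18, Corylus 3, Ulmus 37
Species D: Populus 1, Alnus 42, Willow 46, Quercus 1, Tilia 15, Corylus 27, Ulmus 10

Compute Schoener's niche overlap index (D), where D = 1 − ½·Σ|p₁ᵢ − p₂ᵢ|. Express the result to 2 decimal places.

0.30

Proportions for Species C (n=83): 6/83=0.0723, 3/83=0.0361, 3/83=0.0361, 13/83=0.1566, 18/83=0.2169, 3/83=0.0361, 37/83=0.4458
Proportions for Species D (n=142): 1/142=0.0070, 42/142=0.2958, 46/142=0.3239, 1/142=0.0070, 15/142=0.1056, 27/142=0.1901, 10/142=0.0704
Σ|p₁ᵢ − p₂ᵢ| = 0.0653 + 0.2597 + 0.2878 + 0.1496 + 0.1113 + 0.1540 + 0.3754 = 1.4031
D = 1 − ½ × 1.4031 = 1 − 0.70155 = 0.29845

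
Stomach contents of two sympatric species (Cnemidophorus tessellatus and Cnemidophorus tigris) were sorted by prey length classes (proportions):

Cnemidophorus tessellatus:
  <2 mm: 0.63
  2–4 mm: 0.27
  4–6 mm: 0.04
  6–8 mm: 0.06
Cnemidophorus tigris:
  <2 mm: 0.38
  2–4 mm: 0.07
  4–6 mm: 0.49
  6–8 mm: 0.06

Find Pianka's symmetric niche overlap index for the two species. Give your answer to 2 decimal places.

0.65

Σ p₁ᵢp₂ᵢ = 0.2394 + 0.0189 + 0.0196 + 0.0036 = 0.2815
Σp_1ᵢ² = 0.63² + 0.27² + 0.04² + 0.06² = 0.3969 + 0.0729 + 0.0016 + 0.0036 = 0.4750
Σp_2ᵢ² = 0.38² + 0.07² + 0.49² + 0.06² = 0.1444 + 0.0049 + 0.2401 + 0.0036 = 0.3930
O = 0.2815 / √(0.4750 × 0.3930) = 0.2815 / 0.43206 = 0.6515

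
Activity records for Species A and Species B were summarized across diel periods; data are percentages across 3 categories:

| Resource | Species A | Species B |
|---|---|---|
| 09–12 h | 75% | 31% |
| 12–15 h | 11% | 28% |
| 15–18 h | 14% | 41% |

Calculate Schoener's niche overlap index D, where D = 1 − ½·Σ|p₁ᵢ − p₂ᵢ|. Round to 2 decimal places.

0.56

Convert percentages to proportions (divide by 100).
Σ|p₁ᵢ − p₂ᵢ| = 0.44 + 0.17 + 0.27 = 0.88
D = 1 − ½ × 0.88 = 1 − 0.440 = 0.5600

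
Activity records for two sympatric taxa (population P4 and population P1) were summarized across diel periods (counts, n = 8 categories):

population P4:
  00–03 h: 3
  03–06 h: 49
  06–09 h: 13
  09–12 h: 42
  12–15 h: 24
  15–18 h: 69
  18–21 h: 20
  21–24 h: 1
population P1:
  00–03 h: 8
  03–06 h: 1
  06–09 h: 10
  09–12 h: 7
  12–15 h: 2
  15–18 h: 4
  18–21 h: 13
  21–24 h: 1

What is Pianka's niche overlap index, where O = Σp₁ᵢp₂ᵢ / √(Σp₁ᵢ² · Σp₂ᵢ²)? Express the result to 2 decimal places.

Proportions for population P4 (n=221): 3/221=0.0136, 49/221=0.2217, 13/221=0.0588, 42/221=0.1900, 24/221=0.1086, 69/221=0.3122, 20/221=0.0905, 1/221=0.0045
Proportions for population P1 (n=46): 8/46=0.1739, 1/46=0.0217, 10/46=0.2174, 7/46=0.1522, 2/46=0.0435, 4/46=0.0870, 13/46=0.2826, 1/46=0.0217
Σ p₁ᵢp₂ᵢ = 0.002365 + 0.004811 + 0.012783 + 0.028918 + 0.004724 + 0.027161 + 0.025575 + 0.000098 = 0.106435
Σp_1ᵢ² = 0.0136² + 0.2217² + 0.0588² + 0.1900² + 0.1086² + 0.3122² + 0.0905² + 0.0045² = 0.000185 + 0.049151 + 0.003457 + 0.036100 + 0.011794 + 0.097469 + 0.008190 + 0.000020 = 0.206366
Σp_2ᵢ² = 0.1739² + 0.0217² + 0.2174² + 0.1522² + 0.0435² + 0.0870² + 0.2826² + 0.0217² = 0.030241 + 0.000471 + 0.047263 + 0.023165 + 0.001892 + 0.007569 + 0.079863 + 0.000471 = 0.190935
O = 0.106435 / √(0.206366 × 0.190935) = 0.106435 / 0.1985006 = 0.5362

0.54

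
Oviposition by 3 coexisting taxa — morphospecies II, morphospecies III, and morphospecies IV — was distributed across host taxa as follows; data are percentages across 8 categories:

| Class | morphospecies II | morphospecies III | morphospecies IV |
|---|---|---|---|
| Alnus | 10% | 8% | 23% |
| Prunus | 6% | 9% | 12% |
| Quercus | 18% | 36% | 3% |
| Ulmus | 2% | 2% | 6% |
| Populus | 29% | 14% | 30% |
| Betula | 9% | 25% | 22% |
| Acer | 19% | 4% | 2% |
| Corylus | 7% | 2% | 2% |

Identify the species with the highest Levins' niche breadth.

Convert percentages to proportions (divide by 100).
Σp_IIᵢ² = 0.10² + 0.06² + 0.18² + 0.02² + 0.29² + 0.09² + 0.19² + 0.07² = 0.0100 + 0.0036 + 0.0324 + 0.0004 + 0.0841 + 0.0081 + 0.0361 + 0.0049 = 0.1796
B_II = 1 / 0.1796 = 5.5679
Σp_IIIᵢ² = 0.08² + 0.09² + 0.36² + 0.02² + 0.14² + 0.25² + 0.04² + 0.02² = 0.0064 + 0.0081 + 0.1296 + 0.0004 + 0.0196 + 0.0625 + 0.0016 + 0.0004 = 0.2286
B_III = 1 / 0.2286 = 4.3745
Σp_IVᵢ² = 0.23² + 0.12² + 0.03² + 0.06² + 0.30² + 0.22² + 0.02² + 0.02² = 0.0529 + 0.0144 + 0.0009 + 0.0036 + 0.0900 + 0.0484 + 0.0004 + 0.0004 = 0.2110
B_IV = 1 / 0.2110 = 4.7393
Highest B → broadest niche (most generalist): morphospecies II (B = 5.57).

morphospecies II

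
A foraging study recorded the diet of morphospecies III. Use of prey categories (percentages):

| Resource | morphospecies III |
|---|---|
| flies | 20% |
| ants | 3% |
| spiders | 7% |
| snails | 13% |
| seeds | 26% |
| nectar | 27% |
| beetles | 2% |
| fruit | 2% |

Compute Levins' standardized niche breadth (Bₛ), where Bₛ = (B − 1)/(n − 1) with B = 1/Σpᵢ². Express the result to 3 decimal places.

Convert percentages to proportions (divide by 100).
Σpᵢ² = 0.20² + 0.03² + 0.07² + 0.13² + 0.26² + 0.27² + 0.02² + 0.02² = 0.0400 + 0.0009 + 0.0049 + 0.0169 + 0.0676 + 0.0729 + 0.0004 + 0.0004 = 0.2040
B = 1 / 0.2040 = 4.90196
Bₛ = (B − 1)/(n − 1) = (4.90196 − 1)/(8 − 1) = 3.90196/7 = 0.55742

0.557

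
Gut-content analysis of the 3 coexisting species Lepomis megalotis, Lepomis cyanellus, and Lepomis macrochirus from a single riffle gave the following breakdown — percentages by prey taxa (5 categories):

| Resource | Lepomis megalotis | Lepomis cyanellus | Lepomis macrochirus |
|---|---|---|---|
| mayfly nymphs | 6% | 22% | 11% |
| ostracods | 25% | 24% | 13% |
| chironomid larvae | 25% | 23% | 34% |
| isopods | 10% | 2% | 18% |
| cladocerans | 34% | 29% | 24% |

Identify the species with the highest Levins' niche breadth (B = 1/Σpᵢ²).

Lepomis macrochirus

Convert percentages to proportions (divide by 100).
Σp_megaᵢ² = 0.06² + 0.25² + 0.25² + 0.10² + 0.34² = 0.0036 + 0.0625 + 0.0625 + 0.0100 + 0.1156 = 0.2542
B_mega = 1 / 0.2542 = 3.9339
Σp_cyanᵢ² = 0.22² + 0.24² + 0.23² + 0.02² + 0.29² = 0.0484 + 0.0576 + 0.0529 + 0.0004 + 0.0841 = 0.2434
B_cyan = 1 / 0.2434 = 4.1085
Σp_macrᵢ² = 0.11² + 0.13² + 0.34² + 0.18² + 0.24² = 0.0121 + 0.0169 + 0.1156 + 0.0324 + 0.0576 = 0.2346
B_macr = 1 / 0.2346 = 4.2626
Highest B → broadest niche (most generalist): Lepomis macrochirus (B = 4.26).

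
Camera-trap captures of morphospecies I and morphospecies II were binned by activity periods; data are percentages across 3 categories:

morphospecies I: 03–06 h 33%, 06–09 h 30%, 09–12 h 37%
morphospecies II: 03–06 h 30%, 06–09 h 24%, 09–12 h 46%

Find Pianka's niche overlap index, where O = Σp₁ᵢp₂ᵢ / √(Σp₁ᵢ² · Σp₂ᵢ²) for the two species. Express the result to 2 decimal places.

Convert percentages to proportions (divide by 100).
Σ p₁ᵢp₂ᵢ = 0.0990 + 0.0720 + 0.1702 = 0.3412
Σp_1ᵢ² = 0.33² + 0.30² + 0.37² = 0.1089 + 0.0900 + 0.1369 = 0.3358
Σp_2ᵢ² = 0.30² + 0.24² + 0.46² = 0.0900 + 0.0576 + 0.2116 = 0.3592
O = 0.3412 / √(0.3358 × 0.3592) = 0.3412 / 0.34730 = 0.9824

0.98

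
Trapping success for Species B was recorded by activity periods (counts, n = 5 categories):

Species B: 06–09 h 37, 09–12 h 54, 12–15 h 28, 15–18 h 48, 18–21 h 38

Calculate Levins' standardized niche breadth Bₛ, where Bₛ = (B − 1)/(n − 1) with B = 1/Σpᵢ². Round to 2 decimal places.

0.94

Proportions for Species B (n=205): 37/205=0.1805, 54/205=0.2634, 28/205=0.1366, 48/205=0.2341, 38/205=0.1854
Σpᵢ² = 0.1805² + 0.2634² + 0.1366² + 0.2341² + 0.1854² = 0.032580 + 0.069380 + 0.018660 + 0.054803 + 0.034373 = 0.209796
B = 1 / 0.209796 = 4.7665
Bₛ = (B − 1)/(n − 1) = (4.7665 − 1)/(5 − 1) = 3.7665/4 = 0.9416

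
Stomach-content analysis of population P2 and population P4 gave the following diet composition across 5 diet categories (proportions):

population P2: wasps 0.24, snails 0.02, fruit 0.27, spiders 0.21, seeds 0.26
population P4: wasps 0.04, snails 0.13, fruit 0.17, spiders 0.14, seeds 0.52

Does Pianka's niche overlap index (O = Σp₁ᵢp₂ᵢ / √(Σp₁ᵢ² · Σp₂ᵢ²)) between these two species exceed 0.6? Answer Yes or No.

Σ p₁ᵢp₂ᵢ = 0.0096 + 0.0026 + 0.0459 + 0.0294 + 0.1352 = 0.2227
Σp_1ᵢ² = 0.24² + 0.02² + 0.27² + 0.21² + 0.26² = 0.0576 + 0.0004 + 0.0729 + 0.0441 + 0.0676 = 0.2426
Σp_2ᵢ² = 0.04² + 0.13² + 0.17² + 0.14² + 0.52² = 0.0016 + 0.0169 + 0.0289 + 0.0196 + 0.2704 = 0.3374
O = 0.2227 / √(0.2426 × 0.3374) = 0.2227 / 0.28610 = 0.7784
O = 0.7784 > 0.6 → Yes.

Yes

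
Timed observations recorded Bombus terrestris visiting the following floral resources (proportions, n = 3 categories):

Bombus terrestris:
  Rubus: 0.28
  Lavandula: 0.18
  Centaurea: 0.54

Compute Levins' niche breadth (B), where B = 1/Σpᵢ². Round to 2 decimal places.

2.49

Σpᵢ² = 0.28² + 0.18² + 0.54² = 0.0784 + 0.0324 + 0.2916 = 0.4024
B = 1 / 0.4024 = 2.4851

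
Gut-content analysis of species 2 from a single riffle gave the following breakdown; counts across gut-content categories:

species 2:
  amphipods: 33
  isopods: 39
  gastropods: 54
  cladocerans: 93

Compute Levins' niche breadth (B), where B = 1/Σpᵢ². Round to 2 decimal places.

3.38

Proportions for species 2 (n=219): 33/219=0.1507, 39/219=0.1781, 54/219=0.2466, 93/219=0.4247
Σpᵢ² = 0.1507² + 0.1781² + 0.2466² + 0.4247² = 0.022710 + 0.031720 + 0.060812 + 0.180370 = 0.295612
B = 1 / 0.295612 = 3.3828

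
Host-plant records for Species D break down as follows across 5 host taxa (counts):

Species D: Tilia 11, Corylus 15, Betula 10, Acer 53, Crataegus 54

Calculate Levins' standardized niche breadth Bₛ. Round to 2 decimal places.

0.58

Proportions for Species D (n=143): 11/143=0.0769, 15/143=0.1049, 10/143=0.0699, 53/143=0.3706, 54/143=0.3776
Σpᵢ² = 0.0769² + 0.1049² + 0.0699² + 0.3706² + 0.3776² = 0.005914 + 0.011004 + 0.004886 + 0.137344 + 0.142582 = 0.301730
B = 1 / 0.301730 = 3.3142
Bₛ = (B − 1)/(n − 1) = (3.3142 − 1)/(5 − 1) = 2.3142/4 = 0.5786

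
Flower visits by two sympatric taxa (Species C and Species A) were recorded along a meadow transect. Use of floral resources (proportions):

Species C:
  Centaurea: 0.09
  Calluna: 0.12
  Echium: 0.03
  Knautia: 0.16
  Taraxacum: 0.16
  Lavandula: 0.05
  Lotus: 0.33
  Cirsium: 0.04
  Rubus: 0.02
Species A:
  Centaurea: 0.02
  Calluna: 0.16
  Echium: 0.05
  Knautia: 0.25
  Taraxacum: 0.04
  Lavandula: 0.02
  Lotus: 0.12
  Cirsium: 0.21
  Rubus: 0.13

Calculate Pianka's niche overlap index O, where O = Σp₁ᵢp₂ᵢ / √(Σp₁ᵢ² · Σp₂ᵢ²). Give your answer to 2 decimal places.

Σ p₁ᵢp₂ᵢ = 0.0018 + 0.0192 + 0.0015 + 0.0400 + 0.0064 + 0.0010 + 0.0396 + 0.0084 + 0.0026 = 0.1205
Σp_1ᵢ² = 0.09² + 0.12² + 0.03² + 0.16² + 0.16² + 0.05² + 0.33² + 0.04² + 0.02² = 0.0081 + 0.0144 + 0.0009 + 0.0256 + 0.0256 + 0.0025 + 0.1089 + 0.0016 + 0.0004 = 0.1880
Σp_2ᵢ² = 0.02² + 0.16² + 0.05² + 0.25² + 0.04² + 0.02² + 0.12² + 0.21² + 0.13² = 0.0004 + 0.0256 + 0.0025 + 0.0625 + 0.0016 + 0.0004 + 0.0144 + 0.0441 + 0.0169 = 0.1684
O = 0.1205 / √(0.1880 × 0.1684) = 0.1205 / 0.17793 = 0.6772

0.68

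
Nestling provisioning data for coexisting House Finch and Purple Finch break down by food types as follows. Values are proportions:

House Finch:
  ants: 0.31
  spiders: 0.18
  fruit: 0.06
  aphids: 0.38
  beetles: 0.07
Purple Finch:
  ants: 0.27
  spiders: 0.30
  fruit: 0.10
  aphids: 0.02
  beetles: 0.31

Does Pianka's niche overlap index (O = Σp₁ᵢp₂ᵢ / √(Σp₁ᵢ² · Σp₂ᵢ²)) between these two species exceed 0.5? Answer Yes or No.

Σ p₁ᵢp₂ᵢ = 0.0837 + 0.0540 + 0.0060 + 0.0076 + 0.0217 = 0.1730
Σp_1ᵢ² = 0.31² + 0.18² + 0.06² + 0.38² + 0.07² = 0.0961 + 0.0324 + 0.0036 + 0.1444 + 0.0049 = 0.2814
Σp_2ᵢ² = 0.27² + 0.30² + 0.10² + 0.02² + 0.31² = 0.0729 + 0.0900 + 0.0100 + 0.0004 + 0.0961 = 0.2694
O = 0.1730 / √(0.2814 × 0.2694) = 0.1730 / 0.27533 = 0.6283
O = 0.6283 > 0.5 → Yes.

Yes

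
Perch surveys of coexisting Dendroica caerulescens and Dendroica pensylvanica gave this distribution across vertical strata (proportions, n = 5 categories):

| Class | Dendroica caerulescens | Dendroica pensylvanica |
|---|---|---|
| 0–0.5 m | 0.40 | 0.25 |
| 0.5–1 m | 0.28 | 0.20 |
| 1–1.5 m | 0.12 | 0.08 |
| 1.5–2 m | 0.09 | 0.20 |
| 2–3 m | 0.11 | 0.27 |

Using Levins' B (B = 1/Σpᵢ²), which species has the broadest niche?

Σp_caerᵢ² = 0.40² + 0.28² + 0.12² + 0.09² + 0.11² = 0.1600 + 0.0784 + 0.0144 + 0.0081 + 0.0121 = 0.2730
B_caer = 1 / 0.2730 = 3.6630
Σp_pensᵢ² = 0.25² + 0.20² + 0.08² + 0.20² + 0.27² = 0.0625 + 0.0400 + 0.0064 + 0.0400 + 0.0729 = 0.2218
B_pens = 1 / 0.2218 = 4.5086
Highest B → broadest niche (most generalist): Dendroica pensylvanica (B = 4.51).

Dendroica pensylvanica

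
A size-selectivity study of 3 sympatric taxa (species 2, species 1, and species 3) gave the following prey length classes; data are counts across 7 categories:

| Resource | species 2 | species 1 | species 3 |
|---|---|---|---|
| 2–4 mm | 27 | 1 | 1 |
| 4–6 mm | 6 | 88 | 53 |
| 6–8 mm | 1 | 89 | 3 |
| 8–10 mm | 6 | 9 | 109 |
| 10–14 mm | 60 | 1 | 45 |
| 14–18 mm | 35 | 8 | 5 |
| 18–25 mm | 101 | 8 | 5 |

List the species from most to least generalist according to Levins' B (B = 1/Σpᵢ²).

species 2 > species 3 > species 1

Proportions for species 2 (n=236): 27/236=0.1144, 6/236=0.0254, 1/236=0.0042, 6/236=0.0254, 60/236=0.2542, 35/236=0.1483, 101/236=0.4280
Proportions for species 1 (n=204): 1/204=0.0049, 88/204=0.4314, 89/204=0.4363, 9/204=0.0441, 1/204=0.0049, 8/204=0.0392, 8/204=0.0392
Proportions for species 3 (n=221): 1/221=0.0045, 53/221=0.2398, 3/221=0.0136, 109/221=0.4932, 45/221=0.2036, 5/221=0.0226, 5/221=0.0226
Σp_2ᵢ² = 0.1144² + 0.0254² + 0.0042² + 0.0254² + 0.2542² + 0.1483² + 0.4280² = 0.013087 + 0.000645 + 0.000018 + 0.000645 + 0.064618 + 0.021993 + 0.183184 = 0.284190
B_2 = 1 / 0.284190 = 3.5188
Σp_1ᵢ² = 0.0049² + 0.4314² + 0.4363² + 0.0441² + 0.0049² + 0.0392² + 0.0392² = 0.000024 + 0.186106 + 0.190358 + 0.001945 + 0.000024 + 0.001537 + 0.001537 = 0.381531
B_1 = 1 / 0.381531 = 2.6210
Σp_3ᵢ² = 0.0045² + 0.2398² + 0.0136² + 0.4932² + 0.2036² + 0.0226² + 0.0226² = 0.000020 + 0.057504 + 0.000185 + 0.243246 + 0.041453 + 0.000511 + 0.000511 = 0.343430
B_3 = 1 / 0.343430 = 2.9118
Ranking by B (broadest → narrowest): species 2 (3.52) > species 3 (2.91) > species 1 (2.62)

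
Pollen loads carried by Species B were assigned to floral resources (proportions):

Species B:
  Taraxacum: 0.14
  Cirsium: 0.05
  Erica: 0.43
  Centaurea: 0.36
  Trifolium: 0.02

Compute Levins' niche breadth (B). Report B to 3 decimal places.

2.967

Σpᵢ² = 0.14² + 0.05² + 0.43² + 0.36² + 0.02² = 0.0196 + 0.0025 + 0.1849 + 0.1296 + 0.0004 = 0.3370
B = 1 / 0.3370 = 2.96736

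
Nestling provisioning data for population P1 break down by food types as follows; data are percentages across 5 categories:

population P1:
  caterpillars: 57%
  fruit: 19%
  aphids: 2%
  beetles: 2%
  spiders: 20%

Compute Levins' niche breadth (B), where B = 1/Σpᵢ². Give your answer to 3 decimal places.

2.489

Convert percentages to proportions (divide by 100).
Σpᵢ² = 0.57² + 0.19² + 0.02² + 0.02² + 0.20² = 0.3249 + 0.0361 + 0.0004 + 0.0004 + 0.0400 = 0.4018
B = 1 / 0.4018 = 2.48880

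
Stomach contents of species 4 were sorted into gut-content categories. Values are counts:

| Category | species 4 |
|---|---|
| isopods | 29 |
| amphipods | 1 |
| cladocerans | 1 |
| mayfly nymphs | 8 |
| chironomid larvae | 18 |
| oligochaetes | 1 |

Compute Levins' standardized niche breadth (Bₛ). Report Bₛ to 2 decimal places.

0.35

Proportions for species 4 (n=58): 29/58=0.5000, 1/58=0.0172, 1/58=0.0172, 8/58=0.1379, 18/58=0.3103, 1/58=0.0172
Σpᵢ² = 0.5000² + 0.0172² + 0.0172² + 0.1379² + 0.3103² + 0.0172² = 0.250000 + 0.000296 + 0.000296 + 0.019016 + 0.096286 + 0.000296 = 0.366190
B = 1 / 0.366190 = 2.7308
Bₛ = (B − 1)/(n − 1) = (2.7308 − 1)/(6 − 1) = 1.7308/5 = 0.3462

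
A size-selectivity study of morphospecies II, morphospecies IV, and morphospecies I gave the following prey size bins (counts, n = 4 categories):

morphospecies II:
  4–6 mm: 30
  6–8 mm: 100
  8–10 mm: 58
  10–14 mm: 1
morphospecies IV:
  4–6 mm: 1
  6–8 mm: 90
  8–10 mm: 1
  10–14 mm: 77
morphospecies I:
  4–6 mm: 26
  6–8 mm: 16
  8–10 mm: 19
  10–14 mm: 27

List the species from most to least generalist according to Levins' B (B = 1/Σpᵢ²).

morphospecies I > morphospecies II > morphospecies IV

Proportions for morphospecies II (n=189): 30/189=0.1587, 100/189=0.5291, 58/189=0.3069, 1/189=0.0053
Proportions for morphospecies IV (n=169): 1/169=0.0059, 90/169=0.5325, 1/169=0.0059, 77/169=0.4556
Proportions for morphospecies I (n=88): 26/88=0.2955, 16/88=0.1818, 19/88=0.2159, 27/88=0.3068
Σp_IIᵢ² = 0.1587² + 0.5291² + 0.3069² + 0.0053² = 0.025186 + 0.279947 + 0.094188 + 0.000028 = 0.399349
B_II = 1 / 0.399349 = 2.5041
Σp_IVᵢ² = 0.0059² + 0.5325² + 0.0059² + 0.4556² = 0.000035 + 0.283556 + 0.000035 + 0.207571 = 0.491197
B_IV = 1 / 0.491197 = 2.0358
Σp_Iᵢ² = 0.2955² + 0.1818² + 0.2159² + 0.3068² = 0.087320 + 0.033051 + 0.046613 + 0.094126 = 0.261110
B_I = 1 / 0.261110 = 3.8298
Ranking by B (broadest → narrowest): morphospecies I (3.83) > morphospecies II (2.50) > morphospecies IV (2.04)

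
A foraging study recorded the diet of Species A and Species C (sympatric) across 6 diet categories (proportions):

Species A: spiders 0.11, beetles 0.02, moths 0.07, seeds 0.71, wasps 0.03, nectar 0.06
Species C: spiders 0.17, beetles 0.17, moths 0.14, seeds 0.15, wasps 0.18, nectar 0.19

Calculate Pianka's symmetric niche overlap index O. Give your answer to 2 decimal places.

Σ p₁ᵢp₂ᵢ = 0.0187 + 0.0034 + 0.0098 + 0.1065 + 0.0054 + 0.0114 = 0.1552
Σp_1ᵢ² = 0.11² + 0.02² + 0.07² + 0.71² + 0.03² + 0.06² = 0.0121 + 0.0004 + 0.0049 + 0.5041 + 0.0009 + 0.0036 = 0.5260
Σp_2ᵢ² = 0.17² + 0.17² + 0.14² + 0.15² + 0.18² + 0.19² = 0.0289 + 0.0289 + 0.0196 + 0.0225 + 0.0324 + 0.0361 = 0.1684
O = 0.1552 / √(0.5260 × 0.1684) = 0.1552 / 0.29762 = 0.5215

0.52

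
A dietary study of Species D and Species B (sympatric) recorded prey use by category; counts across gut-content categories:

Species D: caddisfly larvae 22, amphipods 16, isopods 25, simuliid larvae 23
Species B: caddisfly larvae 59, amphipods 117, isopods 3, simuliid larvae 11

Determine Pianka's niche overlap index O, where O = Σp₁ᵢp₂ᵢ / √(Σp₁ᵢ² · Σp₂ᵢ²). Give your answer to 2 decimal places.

0.61

Proportions for Species D (n=86): 22/86=0.2558, 16/86=0.1860, 25/86=0.2907, 23/86=0.2674
Proportions for Species B (n=190): 59/190=0.3105, 117/190=0.6158, 3/190=0.0158, 11/190=0.0579
Σ p₁ᵢp₂ᵢ = 0.079426 + 0.114539 + 0.004593 + 0.015482 = 0.214040
Σp_1ᵢ² = 0.2558² + 0.1860² + 0.2907² + 0.2674² = 0.065434 + 0.034596 + 0.084506 + 0.071503 = 0.256039
Σp_2ᵢ² = 0.3105² + 0.6158² + 0.0158² + 0.0579² = 0.096410 + 0.379210 + 0.000250 + 0.003352 = 0.479222
O = 0.214040 / √(0.256039 × 0.479222) = 0.214040 / 0.3502849 = 0.6110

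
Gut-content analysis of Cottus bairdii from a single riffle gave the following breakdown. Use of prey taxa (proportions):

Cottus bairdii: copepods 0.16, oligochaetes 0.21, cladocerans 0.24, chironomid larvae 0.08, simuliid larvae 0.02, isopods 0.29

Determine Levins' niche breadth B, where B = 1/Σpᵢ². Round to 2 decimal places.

Σpᵢ² = 0.16² + 0.21² + 0.24² + 0.08² + 0.02² + 0.29² = 0.0256 + 0.0441 + 0.0576 + 0.0064 + 0.0004 + 0.0841 = 0.2182
B = 1 / 0.2182 = 4.5830

4.58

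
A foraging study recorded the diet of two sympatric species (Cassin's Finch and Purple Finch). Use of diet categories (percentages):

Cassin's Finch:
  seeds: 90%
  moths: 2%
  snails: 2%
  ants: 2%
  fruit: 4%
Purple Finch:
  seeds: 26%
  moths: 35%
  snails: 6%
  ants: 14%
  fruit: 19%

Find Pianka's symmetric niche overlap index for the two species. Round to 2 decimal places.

Convert percentages to proportions (divide by 100).
Σ p₁ᵢp₂ᵢ = 0.2340 + 0.0070 + 0.0012 + 0.0028 + 0.0076 = 0.2526
Σp_1ᵢ² = 0.90² + 0.02² + 0.02² + 0.02² + 0.04² = 0.8100 + 0.0004 + 0.0004 + 0.0004 + 0.0016 = 0.8128
Σp_2ᵢ² = 0.26² + 0.35² + 0.06² + 0.14² + 0.19² = 0.0676 + 0.1225 + 0.0036 + 0.0196 + 0.0361 = 0.2494
O = 0.2526 / √(0.8128 × 0.2494) = 0.2526 / 0.45024 = 0.5610

0.56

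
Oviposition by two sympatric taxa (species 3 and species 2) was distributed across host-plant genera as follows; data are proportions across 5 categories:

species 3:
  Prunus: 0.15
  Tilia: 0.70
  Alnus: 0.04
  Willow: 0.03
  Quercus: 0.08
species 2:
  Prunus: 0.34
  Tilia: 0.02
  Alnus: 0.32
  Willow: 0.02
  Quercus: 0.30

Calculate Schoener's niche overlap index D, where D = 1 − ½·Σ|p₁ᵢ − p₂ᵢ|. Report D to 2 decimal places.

0.31

Σ|p₁ᵢ − p₂ᵢ| = 0.19 + 0.68 + 0.28 + 0.01 + 0.22 = 1.38
D = 1 − ½ × 1.38 = 1 − 0.690 = 0.3100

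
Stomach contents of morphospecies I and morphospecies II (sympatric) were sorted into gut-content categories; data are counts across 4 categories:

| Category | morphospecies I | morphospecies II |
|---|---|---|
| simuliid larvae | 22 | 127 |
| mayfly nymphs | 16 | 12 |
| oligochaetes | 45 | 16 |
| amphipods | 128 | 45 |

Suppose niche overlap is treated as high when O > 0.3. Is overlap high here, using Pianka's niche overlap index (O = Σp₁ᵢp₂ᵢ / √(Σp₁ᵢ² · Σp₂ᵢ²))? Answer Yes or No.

Proportions for morphospecies I (n=211): 22/211=0.1043, 16/211=0.0758, 45/211=0.2133, 128/211=0.6066
Proportions for morphospecies II (n=200): 127/200=0.6350, 12/200=0.0600, 16/200=0.0800, 45/200=0.2250
Σ p₁ᵢp₂ᵢ = 0.066231 + 0.004548 + 0.017064 + 0.136485 = 0.224328
Σp_1ᵢ² = 0.1043² + 0.0758² + 0.2133² + 0.6066² = 0.010878 + 0.005746 + 0.045497 + 0.367964 = 0.430085
Σp_2ᵢ² = 0.6350² + 0.0600² + 0.0800² + 0.2250² = 0.403225 + 0.003600 + 0.006400 + 0.050625 = 0.463850
O = 0.224328 / √(0.430085 × 0.463850) = 0.224328 / 0.4466486 = 0.5022
O = 0.5022 > 0.3 → Yes.

Yes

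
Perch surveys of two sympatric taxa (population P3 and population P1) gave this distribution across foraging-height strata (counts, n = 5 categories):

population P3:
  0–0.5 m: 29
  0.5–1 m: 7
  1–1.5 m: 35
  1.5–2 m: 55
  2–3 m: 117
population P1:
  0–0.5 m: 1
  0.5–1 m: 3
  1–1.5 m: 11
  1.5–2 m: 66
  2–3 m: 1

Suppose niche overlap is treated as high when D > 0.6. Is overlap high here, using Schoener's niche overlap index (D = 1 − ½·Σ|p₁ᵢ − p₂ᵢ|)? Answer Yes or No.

No

Proportions for population P3 (n=243): 29/243=0.1193, 7/243=0.0288, 35/243=0.1440, 55/243=0.2263, 117/243=0.4815
Proportions for population P1 (n=82): 1/82=0.0122, 3/82=0.0366, 11/82=0.1341, 66/82=0.8049, 1/82=0.0122
Σ|p₁ᵢ − p₂ᵢ| = 0.1071 + 0.0078 + 0.0099 + 0.5786 + 0.4693 = 1.1727
D = 1 − ½ × 1.1727 = 1 − 0.58635 = 0.41365
D = 0.41365 < 0.6 → No.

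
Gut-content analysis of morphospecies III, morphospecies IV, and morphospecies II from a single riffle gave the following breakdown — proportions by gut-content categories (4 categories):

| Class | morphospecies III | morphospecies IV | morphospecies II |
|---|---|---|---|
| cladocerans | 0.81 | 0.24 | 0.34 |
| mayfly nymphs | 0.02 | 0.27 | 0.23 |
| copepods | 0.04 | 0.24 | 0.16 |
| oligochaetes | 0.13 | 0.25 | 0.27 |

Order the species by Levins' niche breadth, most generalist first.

morphospecies IV > morphospecies II > morphospecies III

Σp_IIIᵢ² = 0.81² + 0.02² + 0.04² + 0.13² = 0.6561 + 0.0004 + 0.0016 + 0.0169 = 0.6750
B_III = 1 / 0.6750 = 1.4815
Σp_IVᵢ² = 0.24² + 0.27² + 0.24² + 0.25² = 0.0576 + 0.0729 + 0.0576 + 0.0625 = 0.2506
B_IV = 1 / 0.2506 = 3.9904
Σp_IIᵢ² = 0.34² + 0.23² + 0.16² + 0.27² = 0.1156 + 0.0529 + 0.0256 + 0.0729 = 0.2670
B_II = 1 / 0.2670 = 3.7453
Ranking by B (broadest → narrowest): morphospecies IV (3.99) > morphospecies II (3.75) > morphospecies III (1.48)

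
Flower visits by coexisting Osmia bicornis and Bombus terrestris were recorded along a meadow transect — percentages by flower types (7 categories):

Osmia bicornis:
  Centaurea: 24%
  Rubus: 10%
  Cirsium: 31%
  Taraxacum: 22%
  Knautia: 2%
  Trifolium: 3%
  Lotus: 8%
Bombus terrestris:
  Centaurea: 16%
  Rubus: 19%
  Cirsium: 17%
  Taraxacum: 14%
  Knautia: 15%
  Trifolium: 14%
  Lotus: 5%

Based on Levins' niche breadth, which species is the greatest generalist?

Bombus terrestris

Convert percentages to proportions (divide by 100).
Σp_bicoᵢ² = 0.24² + 0.10² + 0.31² + 0.22² + 0.02² + 0.03² + 0.08² = 0.0576 + 0.0100 + 0.0961 + 0.0484 + 0.0004 + 0.0009 + 0.0064 = 0.2198
B_bico = 1 / 0.2198 = 4.5496
Σp_terrᵢ² = 0.16² + 0.19² + 0.17² + 0.14² + 0.15² + 0.14² + 0.05² = 0.0256 + 0.0361 + 0.0289 + 0.0196 + 0.0225 + 0.0196 + 0.0025 = 0.1548
B_terr = 1 / 0.1548 = 6.4599
Highest B → broadest niche (most generalist): Bombus terrestris (B = 6.46).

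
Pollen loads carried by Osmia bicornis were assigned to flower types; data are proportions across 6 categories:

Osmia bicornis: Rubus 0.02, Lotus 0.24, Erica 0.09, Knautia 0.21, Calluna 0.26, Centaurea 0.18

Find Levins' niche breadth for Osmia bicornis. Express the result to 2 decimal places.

Σpᵢ² = 0.02² + 0.24² + 0.09² + 0.21² + 0.26² + 0.18² = 0.0004 + 0.0576 + 0.0081 + 0.0441 + 0.0676 + 0.0324 = 0.2102
B = 1 / 0.2102 = 4.7574

4.76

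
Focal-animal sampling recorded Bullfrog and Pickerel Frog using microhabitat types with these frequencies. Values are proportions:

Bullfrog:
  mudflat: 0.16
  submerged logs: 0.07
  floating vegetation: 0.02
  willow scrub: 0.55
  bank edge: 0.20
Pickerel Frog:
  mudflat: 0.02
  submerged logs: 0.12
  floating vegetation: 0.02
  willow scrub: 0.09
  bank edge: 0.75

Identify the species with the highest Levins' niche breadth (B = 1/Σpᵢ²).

Bullfrog

Σp_Bullᵢ² = 0.16² + 0.07² + 0.02² + 0.55² + 0.20² = 0.0256 + 0.0049 + 0.0004 + 0.3025 + 0.0400 = 0.3734
B_Bull = 1 / 0.3734 = 2.6781
Σp_Frogᵢ² = 0.02² + 0.12² + 0.02² + 0.09² + 0.75² = 0.0004 + 0.0144 + 0.0004 + 0.0081 + 0.5625 = 0.5858
B_Frog = 1 / 0.5858 = 1.7071
Highest B → broadest niche (most generalist): Bullfrog (B = 2.68).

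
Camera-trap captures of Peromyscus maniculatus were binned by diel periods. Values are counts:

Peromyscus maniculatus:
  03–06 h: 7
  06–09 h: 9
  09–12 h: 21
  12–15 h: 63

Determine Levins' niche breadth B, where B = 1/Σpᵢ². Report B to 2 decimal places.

2.20

Proportions for Peromyscus maniculatus (n=100): 7/100=0.0700, 9/100=0.0900, 21/100=0.2100, 63/100=0.6300
Σpᵢ² = 0.0700² + 0.0900² + 0.2100² + 0.6300² = 0.004900 + 0.008100 + 0.044100 + 0.396900 = 0.454000
B = 1 / 0.454000 = 2.2026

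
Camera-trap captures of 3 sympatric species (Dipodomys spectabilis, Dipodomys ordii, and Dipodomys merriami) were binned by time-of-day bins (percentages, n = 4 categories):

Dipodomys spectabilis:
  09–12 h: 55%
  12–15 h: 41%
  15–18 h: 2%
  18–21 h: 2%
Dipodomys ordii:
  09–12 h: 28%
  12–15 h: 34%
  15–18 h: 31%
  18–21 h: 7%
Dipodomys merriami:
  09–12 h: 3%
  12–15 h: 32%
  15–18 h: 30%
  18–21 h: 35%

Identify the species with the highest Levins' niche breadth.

Convert percentages to proportions (divide by 100).
Σp_specᵢ² = 0.55² + 0.41² + 0.02² + 0.02² = 0.3025 + 0.1681 + 0.0004 + 0.0004 = 0.4714
B_spec = 1 / 0.4714 = 2.1213
Σp_ordiᵢ² = 0.28² + 0.34² + 0.31² + 0.07² = 0.0784 + 0.1156 + 0.0961 + 0.0049 = 0.2950
B_ordi = 1 / 0.2950 = 3.3898
Σp_merrᵢ² = 0.03² + 0.32² + 0.30² + 0.35² = 0.0009 + 0.1024 + 0.0900 + 0.1225 = 0.3158
B_merr = 1 / 0.3158 = 3.1666
Highest B → broadest niche (most generalist): Dipodomys ordii (B = 3.39).

Dipodomys ordii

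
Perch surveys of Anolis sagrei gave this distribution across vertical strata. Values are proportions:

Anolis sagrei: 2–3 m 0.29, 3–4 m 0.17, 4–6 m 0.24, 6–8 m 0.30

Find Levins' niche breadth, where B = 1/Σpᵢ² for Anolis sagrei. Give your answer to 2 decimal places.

Σpᵢ² = 0.29² + 0.17² + 0.24² + 0.30² = 0.0841 + 0.0289 + 0.0576 + 0.0900 = 0.2606
B = 1 / 0.2606 = 3.8373

3.84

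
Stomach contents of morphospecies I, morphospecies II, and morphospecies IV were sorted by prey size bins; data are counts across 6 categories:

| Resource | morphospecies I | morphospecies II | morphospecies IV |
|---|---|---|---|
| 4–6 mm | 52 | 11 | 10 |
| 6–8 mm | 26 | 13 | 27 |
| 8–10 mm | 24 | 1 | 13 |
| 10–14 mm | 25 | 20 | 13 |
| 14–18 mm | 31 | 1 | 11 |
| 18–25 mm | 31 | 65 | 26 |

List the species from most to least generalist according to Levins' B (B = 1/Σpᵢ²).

Proportions for morphospecies I (n=189): 52/189=0.2751, 26/189=0.1376, 24/189=0.1270, 25/189=0.1323, 31/189=0.1640, 31/189=0.1640
Proportions for morphospecies II (n=111): 11/111=0.0991, 13/111=0.1171, 1/111=0.0090, 20/111=0.1802, 1/111=0.0090, 65/111=0.5856
Proportions for morphospecies IV (n=100): 10/100=0.1000, 27/100=0.2700, 13/100=0.1300, 13/100=0.1300, 11/100=0.1100, 26/100=0.2600
Σp_Iᵢ² = 0.2751² + 0.1376² + 0.1270² + 0.1323² + 0.1640² + 0.1640² = 0.075680 + 0.018934 + 0.016129 + 0.017503 + 0.026896 + 0.026896 = 0.182038
B_I = 1 / 0.182038 = 5.4934
Σp_IIᵢ² = 0.0991² + 0.1171² + 0.0090² + 0.1802² + 0.0090² + 0.5856² = 0.009821 + 0.013712 + 0.000081 + 0.032472 + 0.000081 + 0.342927 = 0.399094
B_II = 1 / 0.399094 = 2.5057
Σp_IVᵢ² = 0.1000² + 0.2700² + 0.1300² + 0.1300² + 0.1100² + 0.2600² = 0.010000 + 0.072900 + 0.016900 + 0.016900 + 0.012100 + 0.067600 = 0.196400
B_IV = 1 / 0.196400 = 5.0916
Ranking by B (broadest → narrowest): morphospecies I (5.49) > morphospecies IV (5.09) > morphospecies II (2.51)

morphospecies I > morphospecies IV > morphospecies II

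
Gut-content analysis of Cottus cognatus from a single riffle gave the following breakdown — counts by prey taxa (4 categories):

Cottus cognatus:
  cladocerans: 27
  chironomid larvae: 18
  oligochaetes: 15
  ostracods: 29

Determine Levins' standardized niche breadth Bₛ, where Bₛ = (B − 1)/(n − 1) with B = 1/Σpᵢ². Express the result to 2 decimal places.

0.91

Proportions for Cottus cognatus (n=89): 27/89=0.3034, 18/89=0.2022, 15/89=0.1685, 29/89=0.3258
Σpᵢ² = 0.3034² + 0.2022² + 0.1685² + 0.3258² = 0.092052 + 0.040885 + 0.028392 + 0.106146 = 0.267475
B = 1 / 0.267475 = 3.7387
Bₛ = (B − 1)/(n − 1) = (3.7387 − 1)/(4 − 1) = 2.7387/3 = 0.9129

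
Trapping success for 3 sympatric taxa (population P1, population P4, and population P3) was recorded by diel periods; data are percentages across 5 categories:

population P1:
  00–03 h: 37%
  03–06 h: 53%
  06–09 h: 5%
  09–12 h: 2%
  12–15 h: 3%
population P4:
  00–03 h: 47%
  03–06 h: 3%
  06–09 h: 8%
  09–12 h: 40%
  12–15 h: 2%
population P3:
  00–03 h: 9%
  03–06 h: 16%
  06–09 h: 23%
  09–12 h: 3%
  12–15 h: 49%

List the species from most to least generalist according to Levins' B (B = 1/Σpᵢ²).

population P3 > population P4 > population P1

Convert percentages to proportions (divide by 100).
Σp_P1ᵢ² = 0.37² + 0.53² + 0.05² + 0.02² + 0.03² = 0.1369 + 0.2809 + 0.0025 + 0.0004 + 0.0009 = 0.4216
B_P1 = 1 / 0.4216 = 2.3719
Σp_P4ᵢ² = 0.47² + 0.03² + 0.08² + 0.40² + 0.02² = 0.2209 + 0.0009 + 0.0064 + 0.1600 + 0.0004 = 0.3886
B_P4 = 1 / 0.3886 = 2.5733
Σp_P3ᵢ² = 0.09² + 0.16² + 0.23² + 0.03² + 0.49² = 0.0081 + 0.0256 + 0.0529 + 0.0009 + 0.2401 = 0.3276
B_P3 = 1 / 0.3276 = 3.0525
Ranking by B (broadest → narrowest): population P3 (3.05) > population P4 (2.57) > population P1 (2.37)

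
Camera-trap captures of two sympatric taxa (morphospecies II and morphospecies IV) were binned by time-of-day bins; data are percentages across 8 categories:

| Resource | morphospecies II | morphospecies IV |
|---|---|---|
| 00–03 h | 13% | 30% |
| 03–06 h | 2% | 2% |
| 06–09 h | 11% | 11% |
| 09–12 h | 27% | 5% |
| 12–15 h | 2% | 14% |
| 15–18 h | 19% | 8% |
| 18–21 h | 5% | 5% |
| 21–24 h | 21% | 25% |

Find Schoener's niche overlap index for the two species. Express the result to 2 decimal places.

0.67

Convert percentages to proportions (divide by 100).
Σ|p₁ᵢ − p₂ᵢ| = 0.17 + 0.00 + 0.00 + 0.22 + 0.12 + 0.11 + 0.00 + 0.04 = 0.66
D = 1 − ½ × 0.66 = 1 − 0.330 = 0.6700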